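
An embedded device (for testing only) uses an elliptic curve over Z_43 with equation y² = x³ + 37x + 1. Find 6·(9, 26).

(37, 6)

Write Q = (9, 26).
Repeated addition: build up to 6Q.
2Q: tangent at (9, 26): λ = (3·9² + 37)/(2·26) ≡ 22/9. 9⁻¹ ≡ 24 (mod 43), so λ ≡ 22·24 ≡ 12.
  x = λ² - 9 - 9 = 144 - 18 ≡ 40; y = λ·(9 - 40) - 26 ≡ 32. → (40, 32)
3Q: (40, 32) + (9, 26). λ = (26 - 32)/(9 - 40) ≡ 37/12 mod 43. 12⁻¹ ≡ 18 (mod 43), so λ ≡ 21.
  x = λ² - 40 - 9 = 441 - 49 ≡ 5; y = λ·(40 - 5) - 32 ≡ 15. → (5, 15)
4Q: (5, 15) + (9, 26). λ = (26 - 15)/(9 - 5) ≡ 11/4 mod 43. 4⁻¹ ≡ 11 (mod 43), so λ ≡ 35.
  x = λ² - 5 - 9 = 1225 - 14 ≡ 7; y = λ·(5 - 7) - 15 ≡ 1. → (7, 1)
5Q: (7, 1) + (9, 26). λ = (26 - 1)/(9 - 7) ≡ 25/2 mod 43. 2⁻¹ ≡ 22 (mod 43), so λ ≡ 34.
  x = λ² - 7 - 9 = 1156 - 16 ≡ 22; y = λ·(7 - 22) - 1 ≡ 5. → (22, 5)
6Q: (22, 5) + (9, 26). λ = (26 - 5)/(9 - 22) ≡ 21/30 mod 43. 30⁻¹ ≡ 33 (mod 43), so λ ≡ 5.
  x = λ² - 22 - 9 = 25 - 31 ≡ 37; y = λ·(22 - 37) - 5 ≡ 6. → (37, 6)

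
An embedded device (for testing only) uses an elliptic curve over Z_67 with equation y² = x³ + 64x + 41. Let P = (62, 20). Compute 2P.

tangent at (62, 20): λ = (3·62² + 64)/(2·20) ≡ 5/40. 40⁻¹ ≡ 62 (mod 67), so λ ≡ 5·62 ≡ 42.
  x = λ² - 62 - 62 = 1764 - 124 ≡ 32; y = λ·(62 - 32) - 20 ≡ 34. → (32, 34)

(32, 34)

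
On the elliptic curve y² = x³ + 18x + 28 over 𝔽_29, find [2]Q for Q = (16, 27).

tangent at (16, 27): λ = (3·16² + 18)/(2·27) ≡ 3/25. 25⁻¹ ≡ 7 (mod 29), so λ ≡ 3·7 ≡ 21.
  x = λ² - 16 - 16 = 441 - 32 ≡ 3; y = λ·(16 - 3) - 27 ≡ 14. → (3, 14)

(3, 14)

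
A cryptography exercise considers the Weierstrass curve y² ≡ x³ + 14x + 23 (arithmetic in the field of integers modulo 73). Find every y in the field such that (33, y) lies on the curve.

x³ + 14x + 23 = 36422 ≡ 68 (mod 73).
68 is a non-residue mod 73; no y exists.

none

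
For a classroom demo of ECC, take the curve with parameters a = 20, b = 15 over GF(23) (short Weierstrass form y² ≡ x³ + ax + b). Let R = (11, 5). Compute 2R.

(9, 21)

tangent at (11, 5): λ = (3·11² + 20)/(2·5) ≡ 15/10. 10⁻¹ ≡ 7 (mod 23), so λ ≡ 15·7 ≡ 13.
  x = λ² - 11 - 11 = 169 - 22 ≡ 9; y = λ·(11 - 9) - 5 ≡ 21. → (9, 21)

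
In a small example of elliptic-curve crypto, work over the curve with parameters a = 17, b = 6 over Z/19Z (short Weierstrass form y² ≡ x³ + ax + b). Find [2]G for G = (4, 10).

tangent at (4, 10): λ = (3·4² + 17)/(2·10) ≡ 8/1. 1⁻¹ ≡ 1 (mod 19) since 1·1 = 1 ≡ 1, so λ ≡ 8·1 ≡ 8.
  x = λ² - 4 - 4 = 64 - 8 ≡ 18; y = λ·(4 - 18) - 10 ≡ 11. → (18, 11)

(18, 11)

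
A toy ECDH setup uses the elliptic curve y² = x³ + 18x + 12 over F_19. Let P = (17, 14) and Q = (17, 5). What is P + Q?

O

The two points share x = 17 and their y-coordinates satisfy 14 + 5 ≡ 0 (mod 19), so they are inverses. Their sum is 𝒪.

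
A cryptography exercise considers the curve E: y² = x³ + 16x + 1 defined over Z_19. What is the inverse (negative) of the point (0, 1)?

(0, 18)

-(0, 1) = (0, -1 mod 19) = (0, 18).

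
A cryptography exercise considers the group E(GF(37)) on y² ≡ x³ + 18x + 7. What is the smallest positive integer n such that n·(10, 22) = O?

10

2P: tangent at (10, 22): λ = (3·10² + 18)/(2·22) ≡ 22/7. 7⁻¹ ≡ 16 (mod 37), so λ ≡ 22·16 ≡ 19.
  x = λ² - 10 - 10 = 361 - 20 ≡ 8; y = λ·(10 - 8) - 22 ≡ 16. → (8, 16)
3P: (8, 16) + (10, 22). λ = (22 - 16)/(10 - 8) ≡ 6/2 mod 37. 2⁻¹ ≡ 19 (mod 37) since 2·19 = 38 ≡ 1, so λ ≡ 3.
  x = λ² - 8 - 10 = 9 - 18 ≡ 28; y = λ·(8 - 28) - 16 ≡ 35. → (28, 35)
4P: (28, 35) + (10, 22). λ = (22 - 35)/(10 - 28) ≡ 24/19 mod 37. 19⁻¹ ≡ 2 (mod 37), so λ ≡ 11.
  x = λ² - 28 - 10 = 121 - 38 ≡ 9; y = λ·(28 - 9) - 35 ≡ 26. → (9, 26)
5P: (9, 26) + (10, 22). λ = (22 - 26)/(10 - 9) ≡ 33/1 mod 37. 1⁻¹ ≡ 1 (mod 37), so λ ≡ 33.
  x = λ² - 9 - 10 = 1089 - 19 ≡ 34; y = λ·(9 - 34) - 26 ≡ 0. → (34, 0)
6P: (34, 0) + (10, 22). λ = (22 - 0)/(10 - 34) ≡ 22/13 mod 37. 13⁻¹ ≡ 20 (mod 37) since 13·20 = 260 ≡ 1, so λ ≡ 33.
  x = λ² - 34 - 10 = 1089 - 44 ≡ 9; y = λ·(34 - 9) - 0 ≡ 11. → (9, 11)
7P: (9, 11) + (10, 22). λ = (22 - 11)/(10 - 9) ≡ 11/1 mod 37. 1⁻¹ ≡ 1 (mod 37) since 1·1 = 1 ≡ 1, so λ ≡ 11.
  x = λ² - 9 - 10 = 121 - 19 ≡ 28; y = λ·(9 - 28) - 11 ≡ 2. → (28, 2)
8P: (28, 2) + (10, 22). λ = (22 - 2)/(10 - 28) ≡ 20/19 mod 37. 19⁻¹ ≡ 2 (mod 37), so λ ≡ 3.
  x = λ² - 28 - 10 = 9 - 38 ≡ 8; y = λ·(28 - 8) - 2 ≡ 21. → (8, 21)
9P: (8, 21) + (10, 22). λ = (22 - 21)/(10 - 8) ≡ 1/2 mod 37. 2⁻¹ ≡ 19 (mod 37) since 2·19 = 38 ≡ 1, so λ ≡ 19.
  x = λ² - 8 - 10 = 361 - 18 ≡ 10; y = λ·(8 - 10) - 21 ≡ 15. → (10, 15)
10P: (10, 15) + (10, 22): same x and y₁ ≡ -y₂, so the sum is O.
10P = O, so the order is 10.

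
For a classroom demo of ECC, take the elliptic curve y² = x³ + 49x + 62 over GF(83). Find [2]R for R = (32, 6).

(11, 40)

tangent at (32, 6): λ = (3·32² + 49)/(2·6) ≡ 50/12. 12⁻¹ ≡ 7 (mod 83) since 12·7 = 84 ≡ 1, so λ ≡ 50·7 ≡ 18.
  x = λ² - 32 - 32 = 324 - 64 ≡ 11; y = λ·(32 - 11) - 6 ≡ 40. → (11, 40)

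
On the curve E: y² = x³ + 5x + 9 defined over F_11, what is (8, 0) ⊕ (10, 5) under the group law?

(8, 0) + (10, 5). λ = (5 - 0)/(10 - 8) ≡ 5/2 mod 11. 2⁻¹ ≡ 6 (mod 11) since 2·6 = 12 ≡ 1, so λ ≡ 8.
  x = λ² - 8 - 10 = 64 - 18 ≡ 2; y = λ·(8 - 2) - 0 ≡ 4. → (2, 4)

(2, 4)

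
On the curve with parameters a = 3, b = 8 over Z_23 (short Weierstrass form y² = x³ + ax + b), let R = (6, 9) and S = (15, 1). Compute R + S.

(6, 9) + (15, 1). λ = (1 - 9)/(15 - 6) ≡ 15/9 mod 23. 9⁻¹ ≡ 18 (mod 23), so λ ≡ 17.
  x = λ² - 6 - 15 = 289 - 21 ≡ 15; y = λ·(6 - 15) - 9 ≡ 22. → (15, 22)

(15, 22)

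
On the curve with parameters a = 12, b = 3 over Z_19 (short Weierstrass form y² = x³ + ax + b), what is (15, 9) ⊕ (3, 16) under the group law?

(15, 9) + (3, 16). λ = (16 - 9)/(3 - 15) ≡ 7/7 mod 19. 7⁻¹ ≡ 11 (mod 19), so λ ≡ 1.
  x = λ² - 15 - 3 = 1 - 18 ≡ 2; y = λ·(15 - 2) - 9 ≡ 4. → (2, 4)

(2, 4)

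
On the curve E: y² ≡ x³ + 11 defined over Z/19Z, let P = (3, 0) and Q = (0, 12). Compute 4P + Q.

First 4P:
Double-and-add on 4 = (100)₂. Start with P = (3, 0) for the leading 1-bit.
double: (3, 0) + (3, 0): same x and y₁ ≡ -y₂, so the sum is 𝒪.
double: 𝒪 + 𝒪 = 𝒪 (identity).
4P = 𝒪.
Finally 4P + Q:
𝒪 + (0, 12) = (0, 12) (identity).

(0, 12)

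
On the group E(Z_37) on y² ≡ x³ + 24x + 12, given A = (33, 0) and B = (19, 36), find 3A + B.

First 3A:
Repeated addition: build up to 3A.
2A: (33, 0) + (33, 0): same x and y₁ ≡ -y₂, so the sum is 𝒪.
3A: 𝒪 + (33, 0) = (33, 0) (identity).
3A = (33, 0).
Finally 3A + B:
(33, 0) + (19, 36). λ = (36 - 0)/(19 - 33) ≡ 36/23 mod 37. 23⁻¹ ≡ 29 (mod 37), so λ ≡ 8.
  x = λ² - 33 - 19 = 64 - 52 ≡ 12; y = λ·(33 - 12) - 0 ≡ 20. → (12, 20)

(12, 20)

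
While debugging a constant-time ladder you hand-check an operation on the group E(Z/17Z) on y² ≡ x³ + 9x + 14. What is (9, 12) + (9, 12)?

tangent at (9, 12): λ = (3·9² + 9)/(2·12) ≡ 14/7. 7⁻¹ ≡ 5 (mod 17) since 7·5 = 35 ≡ 1, so λ ≡ 14·5 ≡ 2.
  x = λ² - 9 - 9 = 4 - 18 ≡ 3; y = λ·(9 - 3) - 12 ≡ 0. → (3, 0)

(3, 0)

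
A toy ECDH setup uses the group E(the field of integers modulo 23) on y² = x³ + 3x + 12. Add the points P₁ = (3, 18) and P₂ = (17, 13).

(3, 18) + (17, 13). λ = (13 - 18)/(17 - 3) ≡ 18/14 mod 23. 14⁻¹ ≡ 5 (mod 23) since 14·5 = 70 ≡ 1, so λ ≡ 21.
  x = λ² - 3 - 17 = 441 - 20 ≡ 7; y = λ·(3 - 7) - 18 ≡ 13. → (7, 13)

(7, 13)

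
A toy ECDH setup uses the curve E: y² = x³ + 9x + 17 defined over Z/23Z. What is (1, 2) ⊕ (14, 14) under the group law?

(1, 2) + (14, 14). λ = (14 - 2)/(14 - 1) ≡ 12/13 mod 23. 13⁻¹ ≡ 16 (mod 23), so λ ≡ 8.
  x = λ² - 1 - 14 = 64 - 15 ≡ 3; y = λ·(1 - 3) - 2 ≡ 5. → (3, 5)

(3, 5)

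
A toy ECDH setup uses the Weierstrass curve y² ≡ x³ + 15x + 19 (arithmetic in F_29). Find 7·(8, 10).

Write P = (8, 10).
Repeated addition: build up to 7P.
2P: tangent at (8, 10): λ = (3·8² + 15)/(2·10) ≡ 4/20. 20⁻¹ ≡ 16 (mod 29), so λ ≡ 4·16 ≡ 6.
  x = λ² - 8 - 8 = 36 - 16 ≡ 20; y = λ·(8 - 20) - 10 ≡ 5. → (20, 5)
3P: (20, 5) + (8, 10). λ = (10 - 5)/(8 - 20) ≡ 5/17 mod 29. 17⁻¹ ≡ 12 (mod 29), so λ ≡ 2.
  x = λ² - 20 - 8 = 4 - 28 ≡ 5; y = λ·(20 - 5) - 5 ≡ 25. → (5, 25)
4P: (5, 25) + (8, 10). λ = (10 - 25)/(8 - 5) ≡ 14/3 mod 29. 3⁻¹ ≡ 10 (mod 29), so λ ≡ 24.
  x = λ² - 5 - 8 = 576 - 13 ≡ 12; y = λ·(5 - 12) - 25 ≡ 10. → (12, 10)
5P: (12, 10) + (8, 10). λ = (10 - 10)/(8 - 12) ≡ 0/25 mod 29. 25⁻¹ ≡ 7 (mod 29), so λ ≡ 0.
  x = λ² - 12 - 8 = 0 - 20 ≡ 9; y = λ·(12 - 9) - 10 ≡ 19. → (9, 19)
6P: (9, 19) + (8, 10). λ = (10 - 19)/(8 - 9) ≡ 20/28 mod 29. 28⁻¹ ≡ 28 (mod 29), so λ ≡ 9.
  x = λ² - 9 - 8 = 81 - 17 ≡ 6; y = λ·(9 - 6) - 19 ≡ 8. → (6, 8)
7P: (6, 8) + (8, 10). λ = (10 - 8)/(8 - 6) ≡ 2/2 mod 29. 2⁻¹ ≡ 15 (mod 29) since 2·15 = 30 ≡ 1, so λ ≡ 1.
  x = λ² - 6 - 8 = 1 - 14 ≡ 16; y = λ·(6 - 16) - 8 ≡ 11. → (16, 11)

(16, 11)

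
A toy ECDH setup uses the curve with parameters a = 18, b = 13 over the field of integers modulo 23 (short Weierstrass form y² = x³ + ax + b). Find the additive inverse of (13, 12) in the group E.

(13, 11)

-(13, 12) = (13, -12 mod 23) = (13, 11).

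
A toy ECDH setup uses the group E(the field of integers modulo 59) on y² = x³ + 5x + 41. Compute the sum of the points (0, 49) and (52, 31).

(0, 49) + (52, 31). λ = (31 - 49)/(52 - 0) ≡ 41/52 mod 59. 52⁻¹ ≡ 42 (mod 59), so λ ≡ 11.
  x = λ² - 0 - 52 = 121 - 52 ≡ 10; y = λ·(0 - 10) - 49 ≡ 18. → (10, 18)

(10, 18)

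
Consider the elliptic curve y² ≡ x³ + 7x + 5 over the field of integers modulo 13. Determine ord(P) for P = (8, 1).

2P: tangent at (8, 1): λ = (3·8² + 7)/(2·1) ≡ 4/2. 2⁻¹ ≡ 7 (mod 13), so λ ≡ 4·7 ≡ 2.
  x = λ² - 8 - 8 = 4 - 16 ≡ 1; y = λ·(8 - 1) - 1 ≡ 0. → (1, 0)
3P: (1, 0) + (8, 1). λ = (1 - 0)/(8 - 1) ≡ 1/7 mod 13. 7⁻¹ ≡ 2 (mod 13) since 7·2 = 14 ≡ 1, so λ ≡ 2.
  x = λ² - 1 - 8 = 4 - 9 ≡ 8; y = λ·(1 - 8) - 0 ≡ 12. → (8, 12)
4P: (8, 12) + (8, 1): same x and y₁ ≡ -y₂, so the sum is O.
4P = O, so the order is 4.

4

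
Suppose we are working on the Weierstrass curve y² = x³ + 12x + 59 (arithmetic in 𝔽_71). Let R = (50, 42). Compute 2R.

tangent at (50, 42): λ = (3·50² + 12)/(2·42) ≡ 57/13. 13⁻¹ ≡ 11 (mod 71) since 13·11 = 143 ≡ 1, so λ ≡ 57·11 ≡ 59.
  x = λ² - 50 - 50 = 3481 - 100 ≡ 44; y = λ·(50 - 44) - 42 ≡ 28. → (44, 28)

(44, 28)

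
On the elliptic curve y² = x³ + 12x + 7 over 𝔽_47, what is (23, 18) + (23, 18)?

tangent at (23, 18): λ = (3·23² + 12)/(2·18) ≡ 1/36. 36⁻¹ ≡ 17 (mod 47) since 36·17 = 612 ≡ 1, so λ ≡ 1·17 ≡ 17.
  x = λ² - 23 - 23 = 289 - 46 ≡ 8; y = λ·(23 - 8) - 18 ≡ 2. → (8, 2)

(8, 2)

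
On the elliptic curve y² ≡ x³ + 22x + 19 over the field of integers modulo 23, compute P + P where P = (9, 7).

(17, 19)

tangent at (9, 7): λ = (3·9² + 22)/(2·7) ≡ 12/14. 14⁻¹ ≡ 5 (mod 23) since 14·5 = 70 ≡ 1, so λ ≡ 12·5 ≡ 14.
  x = λ² - 9 - 9 = 196 - 18 ≡ 17; y = λ·(9 - 17) - 7 ≡ 19. → (17, 19)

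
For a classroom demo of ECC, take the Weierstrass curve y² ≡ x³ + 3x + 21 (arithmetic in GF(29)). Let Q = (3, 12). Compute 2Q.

tangent at (3, 12): λ = (3·3² + 3)/(2·12) ≡ 1/24. 24⁻¹ ≡ 23 (mod 29), so λ ≡ 1·23 ≡ 23.
  x = λ² - 3 - 3 = 529 - 6 ≡ 1; y = λ·(3 - 1) - 12 ≡ 5. → (1, 5)

(1, 5)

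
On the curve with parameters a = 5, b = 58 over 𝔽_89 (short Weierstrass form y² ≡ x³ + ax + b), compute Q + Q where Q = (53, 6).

(80, 68)

tangent at (53, 6): λ = (3·53² + 5)/(2·6) ≡ 66/12. 12⁻¹ ≡ 52 (mod 89) since 12·52 = 624 ≡ 1, so λ ≡ 66·52 ≡ 50.
  x = λ² - 53 - 53 = 2500 - 106 ≡ 80; y = λ·(53 - 80) - 6 ≡ 68. → (80, 68)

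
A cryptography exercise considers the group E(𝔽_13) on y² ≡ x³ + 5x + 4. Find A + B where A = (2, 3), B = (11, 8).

(2, 3) + (11, 8). λ = (8 - 3)/(11 - 2) ≡ 5/9 mod 13. 9⁻¹ ≡ 3 (mod 13), so λ ≡ 2.
  x = λ² - 2 - 11 = 4 - 13 ≡ 4; y = λ·(2 - 4) - 3 ≡ 6. → (4, 6)

(4, 6)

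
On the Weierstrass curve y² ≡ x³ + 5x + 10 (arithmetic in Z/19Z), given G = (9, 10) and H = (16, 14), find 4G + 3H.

First 4G:
Repeated addition: build up to 4G.
2G: tangent at (9, 10): λ = (3·9² + 5)/(2·10) ≡ 1/1. 1⁻¹ ≡ 1 (mod 19) since 1·1 = 1 ≡ 1, so λ ≡ 1·1 ≡ 1.
  x = λ² - 9 - 9 = 1 - 18 ≡ 2; y = λ·(9 - 2) - 10 ≡ 16. → (2, 16)
3G: (2, 16) + (9, 10). λ = (10 - 16)/(9 - 2) ≡ 13/7 mod 19. 7⁻¹ ≡ 11 (mod 19) since 7·11 = 77 ≡ 1, so λ ≡ 10.
  x = λ² - 2 - 9 = 100 - 11 ≡ 13; y = λ·(2 - 13) - 16 ≡ 7. → (13, 7)
4G: (13, 7) + (9, 10). λ = (10 - 7)/(9 - 13) ≡ 3/15 mod 19. 15⁻¹ ≡ 14 (mod 19), so λ ≡ 4.
  x = λ² - 13 - 9 = 16 - 22 ≡ 13; y = λ·(13 - 13) - 7 ≡ 12. → (13, 12)
4G = (13, 12).
Next 3H:
Repeated addition: build up to 3H.
2H: tangent at (16, 14): λ = (3·16² + 5)/(2·14) ≡ 13/9. 9⁻¹ ≡ 17 (mod 19), so λ ≡ 13·17 ≡ 12.
  x = λ² - 16 - 16 = 144 - 32 ≡ 17; y = λ·(16 - 17) - 14 ≡ 12. → (17, 12)
3H: (17, 12) + (16, 14). λ = (14 - 12)/(16 - 17) ≡ 2/18 mod 19. 18⁻¹ ≡ 18 (mod 19), so λ ≡ 17.
  x = λ² - 17 - 16 = 289 - 33 ≡ 9; y = λ·(17 - 9) - 12 ≡ 10. → (9, 10)
3H = (9, 10).
Finally 4G + 3H:
(13, 12) + (9, 10). λ = (10 - 12)/(9 - 13) ≡ 17/15 mod 19. 15⁻¹ ≡ 14 (mod 19), so λ ≡ 10.
  x = λ² - 13 - 9 = 100 - 22 ≡ 2; y = λ·(13 - 2) - 12 ≡ 3. → (2, 3)

(2, 3)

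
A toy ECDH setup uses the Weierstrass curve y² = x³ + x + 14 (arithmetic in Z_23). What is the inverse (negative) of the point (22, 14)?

-(22, 14) = (22, -14 mod 23) = (22, 9).

(22, 9)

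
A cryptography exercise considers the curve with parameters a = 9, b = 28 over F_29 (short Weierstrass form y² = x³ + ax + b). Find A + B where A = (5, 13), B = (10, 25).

(5, 13) + (10, 25). λ = (25 - 13)/(10 - 5) ≡ 12/5 mod 29. 5⁻¹ ≡ 6 (mod 29) since 5·6 = 30 ≡ 1, so λ ≡ 14.
  x = λ² - 5 - 10 = 196 - 15 ≡ 7; y = λ·(5 - 7) - 13 ≡ 17. → (7, 17)

(7, 17)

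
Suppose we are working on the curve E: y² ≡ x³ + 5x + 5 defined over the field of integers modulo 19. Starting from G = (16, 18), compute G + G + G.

Repeated addition: build up to 3G.
2G: tangent at (16, 18): λ = (3·16² + 5)/(2·18) ≡ 13/17. 17⁻¹ ≡ 9 (mod 19), so λ ≡ 13·9 ≡ 3.
  x = λ² - 16 - 16 = 9 - 32 ≡ 15; y = λ·(16 - 15) - 18 ≡ 4. → (15, 4)
3G: (15, 4) + (16, 18). λ = (18 - 4)/(16 - 15) ≡ 14/1 mod 19. 1⁻¹ ≡ 1 (mod 19), so λ ≡ 14.
  x = λ² - 15 - 16 = 196 - 31 ≡ 13; y = λ·(15 - 13) - 4 ≡ 5. → (13, 5)

(13, 5)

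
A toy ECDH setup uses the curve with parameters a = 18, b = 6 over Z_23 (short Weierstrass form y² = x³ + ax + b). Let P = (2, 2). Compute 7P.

Repeated addition: build up to 7P.
2P: tangent at (2, 2): λ = (3·2² + 18)/(2·2) ≡ 7/4. 4⁻¹ ≡ 6 (mod 23), so λ ≡ 7·6 ≡ 19.
  x = λ² - 2 - 2 = 361 - 4 ≡ 12; y = λ·(2 - 12) - 2 ≡ 15. → (12, 15)
3P: (12, 15) + (2, 2). λ = (2 - 15)/(2 - 12) ≡ 10/13 mod 23. 13⁻¹ ≡ 16 (mod 23), so λ ≡ 22.
  x = λ² - 12 - 2 = 484 - 14 ≡ 10; y = λ·(12 - 10) - 15 ≡ 6. → (10, 6)
4P: (10, 6) + (2, 2). λ = (2 - 6)/(2 - 10) ≡ 19/15 mod 23. 15⁻¹ ≡ 20 (mod 23), so λ ≡ 12.
  x = λ² - 10 - 2 = 144 - 12 ≡ 17; y = λ·(10 - 17) - 6 ≡ 2. → (17, 2)
5P: (17, 2) + (2, 2). λ = (2 - 2)/(2 - 17) ≡ 0/8 mod 23. 8⁻¹ ≡ 3 (mod 23), so λ ≡ 0.
  x = λ² - 17 - 2 = 0 - 19 ≡ 4; y = λ·(17 - 4) - 2 ≡ 21. → (4, 21)
6P: (4, 21) + (2, 2). λ = (2 - 21)/(2 - 4) ≡ 4/21 mod 23. 21⁻¹ ≡ 11 (mod 23) since 21·11 = 231 ≡ 1, so λ ≡ 21.
  x = λ² - 4 - 2 = 441 - 6 ≡ 21; y = λ·(4 - 21) - 21 ≡ 13. → (21, 13)
7P: (21, 13) + (2, 2). λ = (2 - 13)/(2 - 21) ≡ 12/4 mod 23. 4⁻¹ ≡ 6 (mod 23), so λ ≡ 3.
  x = λ² - 21 - 2 = 9 - 23 ≡ 9; y = λ·(21 - 9) - 13 ≡ 0. → (9, 0)

(9, 0)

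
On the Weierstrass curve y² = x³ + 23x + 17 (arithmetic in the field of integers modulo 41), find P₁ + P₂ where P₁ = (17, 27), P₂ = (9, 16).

(17, 27) + (9, 16). λ = (16 - 27)/(9 - 17) ≡ 30/33 mod 41. 33⁻¹ ≡ 5 (mod 41) since 33·5 = 165 ≡ 1, so λ ≡ 27.
  x = λ² - 17 - 9 = 729 - 26 ≡ 6; y = λ·(17 - 6) - 27 ≡ 24. → (6, 24)

(6, 24)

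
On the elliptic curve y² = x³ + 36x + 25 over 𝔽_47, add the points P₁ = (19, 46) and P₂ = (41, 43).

(38, 10)

(19, 46) + (41, 43). λ = (43 - 46)/(41 - 19) ≡ 44/22 mod 47. 22⁻¹ ≡ 15 (mod 47) since 22·15 = 330 ≡ 1, so λ ≡ 2.
  x = λ² - 19 - 41 = 4 - 60 ≡ 38; y = λ·(19 - 38) - 46 ≡ 10. → (38, 10)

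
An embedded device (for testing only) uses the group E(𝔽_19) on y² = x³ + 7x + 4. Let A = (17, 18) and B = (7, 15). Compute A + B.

(12, 12)

(17, 18) + (7, 15). λ = (15 - 18)/(7 - 17) ≡ 16/9 mod 19. 9⁻¹ ≡ 17 (mod 19), so λ ≡ 6.
  x = λ² - 17 - 7 = 36 - 24 ≡ 12; y = λ·(17 - 12) - 18 ≡ 12. → (12, 12)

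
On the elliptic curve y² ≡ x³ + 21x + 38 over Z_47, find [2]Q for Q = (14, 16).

(28, 26)

tangent at (14, 16): λ = (3·14² + 21)/(2·16) ≡ 45/32. 32⁻¹ ≡ 25 (mod 47) since 32·25 = 800 ≡ 1, so λ ≡ 45·25 ≡ 44.
  x = λ² - 14 - 14 = 1936 - 28 ≡ 28; y = λ·(14 - 28) - 16 ≡ 26. → (28, 26)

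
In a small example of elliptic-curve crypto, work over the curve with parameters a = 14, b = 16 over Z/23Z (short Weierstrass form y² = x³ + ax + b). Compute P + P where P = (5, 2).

(15, 17)

tangent at (5, 2): λ = (3·5² + 14)/(2·2) ≡ 20/4. 4⁻¹ ≡ 6 (mod 23) since 4·6 = 24 ≡ 1, so λ ≡ 20·6 ≡ 5.
  x = λ² - 5 - 5 = 25 - 10 ≡ 15; y = λ·(5 - 15) - 2 ≡ 17. → (15, 17)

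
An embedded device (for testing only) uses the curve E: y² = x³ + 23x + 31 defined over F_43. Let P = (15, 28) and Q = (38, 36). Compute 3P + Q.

(16, 18)

First 3P:
Repeated addition: build up to 3P.
2P: tangent at (15, 28): λ = (3·15² + 23)/(2·28) ≡ 10/13. 13⁻¹ ≡ 10 (mod 43) since 13·10 = 130 ≡ 1, so λ ≡ 10·10 ≡ 14.
  x = λ² - 15 - 15 = 196 - 30 ≡ 37; y = λ·(15 - 37) - 28 ≡ 8. → (37, 8)
3P: (37, 8) + (15, 28). λ = (28 - 8)/(15 - 37) ≡ 20/21 mod 43. 21⁻¹ ≡ 41 (mod 43), so λ ≡ 3.
  x = λ² - 37 - 15 = 9 - 52 ≡ 0; y = λ·(37 - 0) - 8 ≡ 17. → (0, 17)
3P = (0, 17).
Finally 3P + Q:
(0, 17) + (38, 36). λ = (36 - 17)/(38 - 0) ≡ 19/38 mod 43. 38⁻¹ ≡ 17 (mod 43) since 38·17 = 646 ≡ 1, so λ ≡ 22.
  x = λ² - 0 - 38 = 484 - 38 ≡ 16; y = λ·(0 - 16) - 17 ≡ 18. → (16, 18)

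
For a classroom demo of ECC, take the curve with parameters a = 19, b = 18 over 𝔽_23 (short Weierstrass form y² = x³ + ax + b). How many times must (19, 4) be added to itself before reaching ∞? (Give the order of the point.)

2P: tangent at (19, 4): λ = (3·19² + 19)/(2·4) ≡ 21/8. 8⁻¹ ≡ 3 (mod 23) since 8·3 = 24 ≡ 1, so λ ≡ 21·3 ≡ 17.
  x = λ² - 19 - 19 = 289 - 38 ≡ 21; y = λ·(19 - 21) - 4 ≡ 8. → (21, 8)
3P: (21, 8) + (19, 4). λ = (4 - 8)/(19 - 21) ≡ 19/21 mod 23. 21⁻¹ ≡ 11 (mod 23), so λ ≡ 2.
  x = λ² - 21 - 19 = 4 - 40 ≡ 10; y = λ·(21 - 10) - 8 ≡ 14. → (10, 14)
4P: (10, 14) + (19, 4). λ = (4 - 14)/(19 - 10) ≡ 13/9 mod 23. 9⁻¹ ≡ 18 (mod 23), so λ ≡ 4.
  x = λ² - 10 - 19 = 16 - 29 ≡ 10; y = λ·(10 - 10) - 14 ≡ 9. → (10, 9)
5P: (10, 9) + (19, 4). λ = (4 - 9)/(19 - 10) ≡ 18/9 mod 23. 9⁻¹ ≡ 18 (mod 23), so λ ≡ 2.
  x = λ² - 10 - 19 = 4 - 29 ≡ 21; y = λ·(10 - 21) - 9 ≡ 15. → (21, 15)
6P: (21, 15) + (19, 4). λ = (4 - 15)/(19 - 21) ≡ 12/21 mod 23. 21⁻¹ ≡ 11 (mod 23) since 21·11 = 231 ≡ 1, so λ ≡ 17.
  x = λ² - 21 - 19 = 289 - 40 ≡ 19; y = λ·(21 - 19) - 15 ≡ 19. → (19, 19)
7P: (19, 19) + (19, 4): same x and y₁ ≡ -y₂, so the sum is ∞.
7P = ∞, so the order is 7.

7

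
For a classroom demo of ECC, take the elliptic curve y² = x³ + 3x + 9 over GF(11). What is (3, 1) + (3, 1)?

(10, 4)

tangent at (3, 1): λ = (3·3² + 3)/(2·1) ≡ 8/2. 2⁻¹ ≡ 6 (mod 11) since 2·6 = 12 ≡ 1, so λ ≡ 8·6 ≡ 4.
  x = λ² - 3 - 3 = 16 - 6 ≡ 10; y = λ·(3 - 10) - 1 ≡ 4. → (10, 4)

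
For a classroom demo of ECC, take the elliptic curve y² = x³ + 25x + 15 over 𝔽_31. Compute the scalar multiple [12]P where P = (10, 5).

(18, 2)

Repeated addition: build up to 12P.
2P: tangent at (10, 5): λ = (3·10² + 25)/(2·5) ≡ 15/10. 10⁻¹ ≡ 28 (mod 31), so λ ≡ 15·28 ≡ 17.
  x = λ² - 10 - 10 = 289 - 20 ≡ 21; y = λ·(10 - 21) - 5 ≡ 25. → (21, 25)
3P: (21, 25) + (10, 5). λ = (5 - 25)/(10 - 21) ≡ 11/20 mod 31. 20⁻¹ ≡ 14 (mod 31) since 20·14 = 280 ≡ 1, so λ ≡ 30.
  x = λ² - 21 - 10 = 900 - 31 ≡ 1; y = λ·(21 - 1) - 25 ≡ 17. → (1, 17)
4P: (1, 17) + (10, 5). λ = (5 - 17)/(10 - 1) ≡ 19/9 mod 31. 9⁻¹ ≡ 7 (mod 31), so λ ≡ 9.
  x = λ² - 1 - 10 = 81 - 11 ≡ 8; y = λ·(1 - 8) - 17 ≡ 13. → (8, 13)
5P: (8, 13) + (10, 5). λ = (5 - 13)/(10 - 8) ≡ 23/2 mod 31. 2⁻¹ ≡ 16 (mod 31), so λ ≡ 27.
  x = λ² - 8 - 10 = 729 - 18 ≡ 29; y = λ·(8 - 29) - 13 ≡ 9. → (29, 9)
6P: (29, 9) + (10, 5). λ = (5 - 9)/(10 - 29) ≡ 27/12 mod 31. 12⁻¹ ≡ 13 (mod 31), so λ ≡ 10.
  x = λ² - 29 - 10 = 100 - 39 ≡ 30; y = λ·(29 - 30) - 9 ≡ 12. → (30, 12)
7P: (30, 12) + (10, 5). λ = (5 - 12)/(10 - 30) ≡ 24/11 mod 31. 11⁻¹ ≡ 17 (mod 31), so λ ≡ 5.
  x = λ² - 30 - 10 = 25 - 40 ≡ 16; y = λ·(30 - 16) - 12 ≡ 27. → (16, 27)
8P: (16, 27) + (10, 5). λ = (5 - 27)/(10 - 16) ≡ 9/25 mod 31. 25⁻¹ ≡ 5 (mod 31) since 25·5 = 125 ≡ 1, so λ ≡ 14.
  x = λ² - 16 - 10 = 196 - 26 ≡ 15; y = λ·(16 - 15) - 27 ≡ 18. → (15, 18)
9P: (15, 18) + (10, 5). λ = (5 - 18)/(10 - 15) ≡ 18/26 mod 31. 26⁻¹ ≡ 6 (mod 31) since 26·6 = 156 ≡ 1, so λ ≡ 15.
  x = λ² - 15 - 10 = 225 - 25 ≡ 14; y = λ·(15 - 14) - 18 ≡ 28. → (14, 28)
10P: (14, 28) + (10, 5). λ = (5 - 28)/(10 - 14) ≡ 8/27 mod 31. 27⁻¹ ≡ 23 (mod 31), so λ ≡ 29.
  x = λ² - 14 - 10 = 841 - 24 ≡ 11; y = λ·(14 - 11) - 28 ≡ 28. → (11, 28)
11P: (11, 28) + (10, 5). λ = (5 - 28)/(10 - 11) ≡ 8/30 mod 31. 30⁻¹ ≡ 30 (mod 31), so λ ≡ 23.
  x = λ² - 11 - 10 = 529 - 21 ≡ 12; y = λ·(11 - 12) - 28 ≡ 11. → (12, 11)
12P: (12, 11) + (10, 5). λ = (5 - 11)/(10 - 12) ≡ 25/29 mod 31. 29⁻¹ ≡ 15 (mod 31), so λ ≡ 3.
  x = λ² - 12 - 10 = 9 - 22 ≡ 18; y = λ·(12 - 18) - 11 ≡ 2. → (18, 2)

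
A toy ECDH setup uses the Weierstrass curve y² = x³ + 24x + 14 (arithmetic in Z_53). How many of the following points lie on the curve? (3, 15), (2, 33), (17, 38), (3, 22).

1

(3, 15): 15² ≡ 13, rhs ≡ 7 → off.
(2, 33): 33² ≡ 29, rhs ≡ 17 → off.
(17, 38): 38² ≡ 13, rhs ≡ 35 → off.
(3, 22): 22² ≡ 7, rhs ≡ 7 → on.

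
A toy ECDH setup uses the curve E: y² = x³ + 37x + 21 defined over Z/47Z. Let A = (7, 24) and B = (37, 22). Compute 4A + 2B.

(30, 42)

First 4A:
Double-and-add on 4 = (100)₂. Start with A = (7, 24) for the leading 1-bit.
double: tangent at (7, 24): λ = (3·7² + 37)/(2·24) ≡ 43/1. 1⁻¹ ≡ 1 (mod 47) since 1·1 = 1 ≡ 1, so λ ≡ 43·1 ≡ 43.
  x = λ² - 7 - 7 = 1849 - 14 ≡ 2; y = λ·(7 - 2) - 24 ≡ 3. → (2, 3)
double: tangent at (2, 3): λ = (3·2² + 37)/(2·3) ≡ 2/6. 6⁻¹ ≡ 8 (mod 47) since 6·8 = 48 ≡ 1, so λ ≡ 2·8 ≡ 16.
  x = λ² - 2 - 2 = 256 - 4 ≡ 17; y = λ·(2 - 17) - 3 ≡ 39. → (17, 39)
4A = (17, 39).
Next 2B:
Repeated addition: build up to 2B.
2B: tangent at (37, 22): λ = (3·37² + 37)/(2·22) ≡ 8/44. 44⁻¹ ≡ 31 (mod 47) since 44·31 = 1364 ≡ 1, so λ ≡ 8·31 ≡ 13.
  x = λ² - 37 - 37 = 169 - 74 ≡ 1; y = λ·(37 - 1) - 22 ≡ 23. → (1, 23)
2B = (1, 23).
Finally 4A + 2B:
(17, 39) + (1, 23). λ = (23 - 39)/(1 - 17) ≡ 31/31 mod 47. 31⁻¹ ≡ 44 (mod 47), so λ ≡ 1.
  x = λ² - 17 - 1 = 1 - 18 ≡ 30; y = λ·(17 - 30) - 39 ≡ 42. → (30, 42)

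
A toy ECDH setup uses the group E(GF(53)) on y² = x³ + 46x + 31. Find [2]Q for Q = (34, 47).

tangent at (34, 47): λ = (3·34² + 46)/(2·47) ≡ 16/41. 41⁻¹ ≡ 22 (mod 53) since 41·22 = 902 ≡ 1, so λ ≡ 16·22 ≡ 34.
  x = λ² - 34 - 34 = 1156 - 68 ≡ 28; y = λ·(34 - 28) - 47 ≡ 51. → (28, 51)

(28, 51)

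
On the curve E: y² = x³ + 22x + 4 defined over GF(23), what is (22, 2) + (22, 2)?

tangent at (22, 2): λ = (3·22² + 22)/(2·2) ≡ 2/4. 4⁻¹ ≡ 6 (mod 23) since 4·6 = 24 ≡ 1, so λ ≡ 2·6 ≡ 12.
  x = λ² - 22 - 22 = 144 - 44 ≡ 8; y = λ·(22 - 8) - 2 ≡ 5. → (8, 5)

(8, 5)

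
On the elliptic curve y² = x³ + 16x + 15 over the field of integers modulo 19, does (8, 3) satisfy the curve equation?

yes

y² = 3² ≡ 9; x³ + 16x + 15 = 655 ≡ 9 (mod 19). 9 = 9.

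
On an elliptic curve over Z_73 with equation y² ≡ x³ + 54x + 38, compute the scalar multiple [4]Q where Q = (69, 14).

Double-and-add on 4 = (100)₂. Start with Q = (69, 14) for the leading 1-bit.
double: tangent at (69, 14): λ = (3·69² + 54)/(2·14) ≡ 29/28. 28⁻¹ ≡ 60 (mod 73) since 28·60 = 1680 ≡ 1, so λ ≡ 29·60 ≡ 61.
  x = λ² - 69 - 69 = 3721 - 138 ≡ 6; y = λ·(69 - 6) - 14 ≡ 33. → (6, 33)
double: tangent at (6, 33): λ = (3·6² + 54)/(2·33) ≡ 16/66. 66⁻¹ ≡ 52 (mod 73), so λ ≡ 16·52 ≡ 29.
  x = λ² - 6 - 6 = 841 - 12 ≡ 26; y = λ·(6 - 26) - 33 ≡ 44. → (26, 44)

(26, 44)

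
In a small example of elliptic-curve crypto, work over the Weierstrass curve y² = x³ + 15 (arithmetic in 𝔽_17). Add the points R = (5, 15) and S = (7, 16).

(5, 15) + (7, 16). λ = (16 - 15)/(7 - 5) ≡ 1/2 mod 17. 2⁻¹ ≡ 9 (mod 17), so λ ≡ 9.
  x = λ² - 5 - 7 = 81 - 12 ≡ 1; y = λ·(5 - 1) - 15 ≡ 4. → (1, 4)

(1, 4)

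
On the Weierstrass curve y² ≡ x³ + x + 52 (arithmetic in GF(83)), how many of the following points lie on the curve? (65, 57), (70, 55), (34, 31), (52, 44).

3

(65, 57): 57² ≡ 12, rhs ≡ 12 → on.
(70, 55): 55² ≡ 37, rhs ≡ 0 → off.
(34, 31): 31² ≡ 48, rhs ≡ 48 → on.
(52, 44): 44² ≡ 27, rhs ≡ 27 → on.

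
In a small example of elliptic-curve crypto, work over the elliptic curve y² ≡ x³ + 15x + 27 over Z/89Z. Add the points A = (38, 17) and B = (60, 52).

(38, 17) + (60, 52). λ = (52 - 17)/(60 - 38) ≡ 35/22 mod 89. 22⁻¹ ≡ 85 (mod 89) since 22·85 = 1870 ≡ 1, so λ ≡ 38.
  x = λ² - 38 - 60 = 1444 - 98 ≡ 11; y = λ·(38 - 11) - 17 ≡ 30. → (11, 30)

(11, 30)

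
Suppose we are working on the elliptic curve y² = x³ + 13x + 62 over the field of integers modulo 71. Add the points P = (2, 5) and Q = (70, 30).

(2, 5) + (70, 30). λ = (30 - 5)/(70 - 2) ≡ 25/68 mod 71. 68⁻¹ ≡ 47 (mod 71), so λ ≡ 39.
  x = λ² - 2 - 70 = 1521 - 72 ≡ 29; y = λ·(2 - 29) - 5 ≡ 7. → (29, 7)

(29, 7)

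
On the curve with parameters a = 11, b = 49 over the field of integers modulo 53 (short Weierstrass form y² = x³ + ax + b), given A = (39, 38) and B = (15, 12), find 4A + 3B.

First 4A:
Double-and-add on 4 = (100)₂. Start with A = (39, 38) for the leading 1-bit.
double: tangent at (39, 38): λ = (3·39² + 11)/(2·38) ≡ 16/23. 23⁻¹ ≡ 30 (mod 53) since 23·30 = 690 ≡ 1, so λ ≡ 16·30 ≡ 3.
  x = λ² - 39 - 39 = 9 - 78 ≡ 37; y = λ·(39 - 37) - 38 ≡ 21. → (37, 21)
double: tangent at (37, 21): λ = (3·37² + 11)/(2·21) ≡ 37/42. 42⁻¹ ≡ 24 (mod 53), so λ ≡ 37·24 ≡ 40.
  x = λ² - 37 - 37 = 1600 - 74 ≡ 42; y = λ·(37 - 42) - 21 ≡ 44. → (42, 44)
4A = (42, 44).
Next 3B:
Repeated addition: build up to 3B.
2B: tangent at (15, 12): λ = (3·15² + 11)/(2·12) ≡ 50/24. 24⁻¹ ≡ 42 (mod 53) since 24·42 = 1008 ≡ 1, so λ ≡ 50·42 ≡ 33.
  x = λ² - 15 - 15 = 1089 - 30 ≡ 52; y = λ·(15 - 52) - 12 ≡ 39. → (52, 39)
3B: (52, 39) + (15, 12). λ = (12 - 39)/(15 - 52) ≡ 26/16 mod 53. 16⁻¹ ≡ 10 (mod 53), so λ ≡ 48.
  x = λ² - 52 - 15 = 2304 - 67 ≡ 11; y = λ·(52 - 11) - 39 ≡ 21. → (11, 21)
3B = (11, 21).
Finally 4A + 3B:
(42, 44) + (11, 21). λ = (21 - 44)/(11 - 42) ≡ 30/22 mod 53. 22⁻¹ ≡ 41 (mod 53), so λ ≡ 11.
  x = λ² - 42 - 11 = 121 - 53 ≡ 15; y = λ·(42 - 15) - 44 ≡ 41. → (15, 41)

(15, 41)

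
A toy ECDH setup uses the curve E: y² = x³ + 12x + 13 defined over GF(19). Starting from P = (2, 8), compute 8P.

Repeated addition: build up to 8P.
2P: tangent at (2, 8): λ = (3·2² + 12)/(2·8) ≡ 5/16. 16⁻¹ ≡ 6 (mod 19), so λ ≡ 5·6 ≡ 11.
  x = λ² - 2 - 2 = 121 - 4 ≡ 3; y = λ·(2 - 3) - 8 ≡ 0. → (3, 0)
3P: (3, 0) + (2, 8). λ = (8 - 0)/(2 - 3) ≡ 8/18 mod 19. 18⁻¹ ≡ 18 (mod 19), so λ ≡ 11.
  x = λ² - 3 - 2 = 121 - 5 ≡ 2; y = λ·(3 - 2) - 0 ≡ 11. → (2, 11)
4P: (2, 11) + (2, 8): same x and y₁ ≡ -y₂, so the sum is 𝒪.
5P: 𝒪 + (2, 8) = (2, 8) (identity).
6P: tangent at (2, 8): λ = (3·2² + 12)/(2·8) ≡ 5/16. 16⁻¹ ≡ 6 (mod 19) since 16·6 = 96 ≡ 1, so λ ≡ 5·6 ≡ 11.
  x = λ² - 2 - 2 = 121 - 4 ≡ 3; y = λ·(2 - 3) - 8 ≡ 0. → (3, 0)
7P: (3, 0) + (2, 8). λ = (8 - 0)/(2 - 3) ≡ 8/18 mod 19. 18⁻¹ ≡ 18 (mod 19), so λ ≡ 11.
  x = λ² - 3 - 2 = 121 - 5 ≡ 2; y = λ·(3 - 2) - 0 ≡ 11. → (2, 11)
8P: (2, 11) + (2, 8): same x and y₁ ≡ -y₂, so the sum is 𝒪.

O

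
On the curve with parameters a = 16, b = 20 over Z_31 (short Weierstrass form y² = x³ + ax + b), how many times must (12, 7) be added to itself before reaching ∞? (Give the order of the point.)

7

2P: tangent at (12, 7): λ = (3·12² + 16)/(2·7) ≡ 14/14. 14⁻¹ ≡ 20 (mod 31) since 14·20 = 280 ≡ 1, so λ ≡ 14·20 ≡ 1.
  x = λ² - 12 - 12 = 1 - 24 ≡ 8; y = λ·(12 - 8) - 7 ≡ 28. → (8, 28)
3P: (8, 28) + (12, 7). λ = (7 - 28)/(12 - 8) ≡ 10/4 mod 31. 4⁻¹ ≡ 8 (mod 31), so λ ≡ 18.
  x = λ² - 8 - 12 = 324 - 20 ≡ 25; y = λ·(8 - 25) - 28 ≡ 7. → (25, 7)
4P: (25, 7) + (12, 7). λ = (7 - 7)/(12 - 25) ≡ 0/18 mod 31. 18⁻¹ ≡ 19 (mod 31), so λ ≡ 0.
  x = λ² - 25 - 12 = 0 - 37 ≡ 25; y = λ·(25 - 25) - 7 ≡ 24. → (25, 24)
5P: (25, 24) + (12, 7). λ = (7 - 24)/(12 - 25) ≡ 14/18 mod 31. 18⁻¹ ≡ 19 (mod 31) since 18·19 = 342 ≡ 1, so λ ≡ 18.
  x = λ² - 25 - 12 = 324 - 37 ≡ 8; y = λ·(25 - 8) - 24 ≡ 3. → (8, 3)
6P: (8, 3) + (12, 7). λ = (7 - 3)/(12 - 8) ≡ 4/4 mod 31. 4⁻¹ ≡ 8 (mod 31), so λ ≡ 1.
  x = λ² - 8 - 12 = 1 - 20 ≡ 12; y = λ·(8 - 12) - 3 ≡ 24. → (12, 24)
7P: (12, 24) + (12, 7): same x and y₁ ≡ -y₂, so the sum is ∞.
7P = ∞, so the order is 7.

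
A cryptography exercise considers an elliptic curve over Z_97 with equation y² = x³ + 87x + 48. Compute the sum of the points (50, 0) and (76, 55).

(62, 94)

(50, 0) + (76, 55). λ = (55 - 0)/(76 - 50) ≡ 55/26 mod 97. 26⁻¹ ≡ 56 (mod 97), so λ ≡ 73.
  x = λ² - 50 - 76 = 5329 - 126 ≡ 62; y = λ·(50 - 62) - 0 ≡ 94. → (62, 94)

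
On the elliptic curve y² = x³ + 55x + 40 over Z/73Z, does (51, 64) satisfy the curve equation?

y² = 64² ≡ 8; x³ + 55x + 40 = 135496 ≡ 8 (mod 73). 8 = 8.

yes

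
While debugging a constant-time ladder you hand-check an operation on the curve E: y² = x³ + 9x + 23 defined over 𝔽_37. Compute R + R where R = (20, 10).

(24, 22)

tangent at (20, 10): λ = (3·20² + 9)/(2·10) ≡ 25/20. 20⁻¹ ≡ 13 (mod 37), so λ ≡ 25·13 ≡ 29.
  x = λ² - 20 - 20 = 841 - 40 ≡ 24; y = λ·(20 - 24) - 10 ≡ 22. → (24, 22)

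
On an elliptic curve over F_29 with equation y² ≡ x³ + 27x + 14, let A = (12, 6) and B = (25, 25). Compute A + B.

(1, 19)

(12, 6) + (25, 25). λ = (25 - 6)/(25 - 12) ≡ 19/13 mod 29. 13⁻¹ ≡ 9 (mod 29), so λ ≡ 26.
  x = λ² - 12 - 25 = 676 - 37 ≡ 1; y = λ·(12 - 1) - 6 ≡ 19. → (1, 19)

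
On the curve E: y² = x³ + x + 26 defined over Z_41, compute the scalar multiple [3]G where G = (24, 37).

(31, 0)

Repeated addition: build up to 3G.
2G: tangent at (24, 37): λ = (3·24² + 1)/(2·37) ≡ 7/33. 33⁻¹ ≡ 5 (mod 41) since 33·5 = 165 ≡ 1, so λ ≡ 7·5 ≡ 35.
  x = λ² - 24 - 24 = 1225 - 48 ≡ 29; y = λ·(24 - 29) - 37 ≡ 34. → (29, 34)
3G: (29, 34) + (24, 37). λ = (37 - 34)/(24 - 29) ≡ 3/36 mod 41. 36⁻¹ ≡ 8 (mod 41), so λ ≡ 24.
  x = λ² - 29 - 24 = 576 - 53 ≡ 31; y = λ·(29 - 31) - 34 ≡ 0. → (31, 0)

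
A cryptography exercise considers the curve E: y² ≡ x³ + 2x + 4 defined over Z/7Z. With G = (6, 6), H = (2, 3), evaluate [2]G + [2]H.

(2, 4)

First 2G:
Repeated addition: build up to 2G.
2G: tangent at (6, 6): λ = (3·6² + 2)/(2·6) ≡ 5/5. 5⁻¹ ≡ 3 (mod 7), so λ ≡ 5·3 ≡ 1.
  x = λ² - 6 - 6 = 1 - 12 ≡ 3; y = λ·(6 - 3) - 6 ≡ 4. → (3, 4)
2G = (3, 4).
Next 2H:
Repeated addition: build up to 2H.
2H: tangent at (2, 3): λ = (3·2² + 2)/(2·3) ≡ 0/6. 6⁻¹ ≡ 6 (mod 7), so λ ≡ 0·6 ≡ 0.
  x = λ² - 2 - 2 = 0 - 4 ≡ 3; y = λ·(2 - 3) - 3 ≡ 4. → (3, 4)
2H = (3, 4).
Finally 2G + 2H:
tangent at (3, 4): λ = (3·3² + 2)/(2·4) ≡ 1/1. 1⁻¹ ≡ 1 (mod 7), so λ ≡ 1·1 ≡ 1.
  x = λ² - 3 - 3 = 1 - 6 ≡ 2; y = λ·(3 - 2) - 4 ≡ 4. → (2, 4)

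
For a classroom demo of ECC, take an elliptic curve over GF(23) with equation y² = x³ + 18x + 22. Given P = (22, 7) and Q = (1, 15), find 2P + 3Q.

First 2P:
Repeated addition: build up to 2P.
2P: tangent at (22, 7): λ = (3·22² + 18)/(2·7) ≡ 21/14. 14⁻¹ ≡ 5 (mod 23), so λ ≡ 21·5 ≡ 13.
  x = λ² - 22 - 22 = 169 - 44 ≡ 10; y = λ·(22 - 10) - 7 ≡ 11. → (10, 11)
2P = (10, 11).
Next 3Q:
Repeated addition: build up to 3Q.
2Q: tangent at (1, 15): λ = (3·1² + 18)/(2·15) ≡ 21/7. 7⁻¹ ≡ 10 (mod 23), so λ ≡ 21·10 ≡ 3.
  x = λ² - 1 - 1 = 9 - 2 ≡ 7; y = λ·(1 - 7) - 15 ≡ 13. → (7, 13)
3Q: (7, 13) + (1, 15). λ = (15 - 13)/(1 - 7) ≡ 2/17 mod 23. 17⁻¹ ≡ 19 (mod 23), so λ ≡ 15.
  x = λ² - 7 - 1 = 225 - 8 ≡ 10; y = λ·(7 - 10) - 13 ≡ 11. → (10, 11)
3Q = (10, 11).
Finally 2P + 3Q:
tangent at (10, 11): λ = (3·10² + 18)/(2·11) ≡ 19/22. 22⁻¹ ≡ 22 (mod 23), so λ ≡ 19·22 ≡ 4.
  x = λ² - 10 - 10 = 16 - 20 ≡ 19; y = λ·(10 - 19) - 11 ≡ 22. → (19, 22)

(19, 22)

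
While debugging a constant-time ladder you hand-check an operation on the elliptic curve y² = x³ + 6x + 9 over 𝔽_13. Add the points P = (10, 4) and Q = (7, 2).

(10, 4) + (7, 2). λ = (2 - 4)/(7 - 10) ≡ 11/10 mod 13. 10⁻¹ ≡ 4 (mod 13) since 10·4 = 40 ≡ 1, so λ ≡ 5.
  x = λ² - 10 - 7 = 25 - 17 ≡ 8; y = λ·(10 - 8) - 4 ≡ 6. → (8, 6)

(8, 6)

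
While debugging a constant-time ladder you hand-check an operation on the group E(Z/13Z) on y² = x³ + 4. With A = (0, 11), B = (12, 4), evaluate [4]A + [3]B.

First 4A:
Double-and-add on 4 = (100)₂. Start with A = (0, 11) for the leading 1-bit.
double: tangent at (0, 11): λ = (3·0² + 0)/(2·11) ≡ 0/9. 9⁻¹ ≡ 3 (mod 13) since 9·3 = 27 ≡ 1, so λ ≡ 0·3 ≡ 0.
  x = λ² - 0 - 0 = 0 - 0 ≡ 0; y = λ·(0 - 0) - 11 ≡ 2. → (0, 2)
double: tangent at (0, 2): λ = (3·0² + 0)/(2·2) ≡ 0/4. 4⁻¹ ≡ 10 (mod 13), so λ ≡ 0·10 ≡ 0.
  x = λ² - 0 - 0 = 0 - 0 ≡ 0; y = λ·(0 - 0) - 2 ≡ 11. → (0, 11)
4A = (0, 11).
Next 3B:
Repeated addition: build up to 3B.
2B: tangent at (12, 4): λ = (3·12² + 0)/(2·4) ≡ 3/8. 8⁻¹ ≡ 5 (mod 13), so λ ≡ 3·5 ≡ 2.
  x = λ² - 12 - 12 = 4 - 24 ≡ 6; y = λ·(12 - 6) - 4 ≡ 8. → (6, 8)
3B: (6, 8) + (12, 4). λ = (4 - 8)/(12 - 6) ≡ 9/6 mod 13. 6⁻¹ ≡ 11 (mod 13), so λ ≡ 8.
  x = λ² - 6 - 12 = 64 - 18 ≡ 7; y = λ·(6 - 7) - 8 ≡ 10. → (7, 10)
3B = (7, 10).
Finally 4A + 3B:
(0, 11) + (7, 10). λ = (10 - 11)/(7 - 0) ≡ 12/7 mod 13. 7⁻¹ ≡ 2 (mod 13), so λ ≡ 11.
  x = λ² - 0 - 7 = 121 - 7 ≡ 10; y = λ·(0 - 10) - 11 ≡ 9. → (10, 9)

(10, 9)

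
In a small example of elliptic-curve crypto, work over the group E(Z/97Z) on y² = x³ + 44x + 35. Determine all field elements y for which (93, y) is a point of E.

x³ + 44x + 35 = 808484 ≡ 86 (mod 97).
Square roots of 86 mod 97: 38 and 59 (since 38² = 1444 ≡ 86).

38, 59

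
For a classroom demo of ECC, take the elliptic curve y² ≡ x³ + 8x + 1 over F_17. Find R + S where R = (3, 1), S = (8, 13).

(7, 3)

(3, 1) + (8, 13). λ = (13 - 1)/(8 - 3) ≡ 12/5 mod 17. 5⁻¹ ≡ 7 (mod 17), so λ ≡ 16.
  x = λ² - 3 - 8 = 256 - 11 ≡ 7; y = λ·(3 - 7) - 1 ≡ 3. → (7, 3)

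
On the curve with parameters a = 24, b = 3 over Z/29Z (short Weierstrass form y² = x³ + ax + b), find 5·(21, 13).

Write P = (21, 13).
Repeated addition: build up to 5P.
2P: tangent at (21, 13): λ = (3·21² + 24)/(2·13) ≡ 13/26. 26⁻¹ ≡ 19 (mod 29), so λ ≡ 13·19 ≡ 15.
  x = λ² - 21 - 21 = 225 - 42 ≡ 9; y = λ·(21 - 9) - 13 ≡ 22. → (9, 22)
3P: (9, 22) + (21, 13). λ = (13 - 22)/(21 - 9) ≡ 20/12 mod 29. 12⁻¹ ≡ 17 (mod 29), so λ ≡ 21.
  x = λ² - 9 - 21 = 441 - 30 ≡ 5; y = λ·(9 - 5) - 22 ≡ 4. → (5, 4)
4P: (5, 4) + (21, 13). λ = (13 - 4)/(21 - 5) ≡ 9/16 mod 29. 16⁻¹ ≡ 20 (mod 29) since 16·20 = 320 ≡ 1, so λ ≡ 6.
  x = λ² - 5 - 21 = 36 - 26 ≡ 10; y = λ·(5 - 10) - 4 ≡ 24. → (10, 24)
5P: (10, 24) + (21, 13). λ = (13 - 24)/(21 - 10) ≡ 18/11 mod 29. 11⁻¹ ≡ 8 (mod 29), so λ ≡ 28.
  x = λ² - 10 - 21 = 784 - 31 ≡ 28; y = λ·(10 - 28) - 24 ≡ 23. → (28, 23)

(28, 23)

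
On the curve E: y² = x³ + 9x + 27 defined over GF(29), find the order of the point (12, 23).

8

2P: tangent at (12, 23): λ = (3·12² + 9)/(2·23) ≡ 6/17. 17⁻¹ ≡ 12 (mod 29) since 17·12 = 204 ≡ 1, so λ ≡ 6·12 ≡ 14.
  x = λ² - 12 - 12 = 196 - 24 ≡ 27; y = λ·(12 - 27) - 23 ≡ 28. → (27, 28)
3P: (27, 28) + (12, 23). λ = (23 - 28)/(12 - 27) ≡ 24/14 mod 29. 14⁻¹ ≡ 27 (mod 29), so λ ≡ 10.
  x = λ² - 27 - 12 = 100 - 39 ≡ 3; y = λ·(27 - 3) - 28 ≡ 9. → (3, 9)
4P: (3, 9) + (12, 23). λ = (23 - 9)/(12 - 3) ≡ 14/9 mod 29. 9⁻¹ ≡ 13 (mod 29), so λ ≡ 8.
  x = λ² - 3 - 12 = 64 - 15 ≡ 20; y = λ·(3 - 20) - 9 ≡ 0. → (20, 0)
5P: (20, 0) + (12, 23). λ = (23 - 0)/(12 - 20) ≡ 23/21 mod 29. 21⁻¹ ≡ 18 (mod 29), so λ ≡ 8.
  x = λ² - 20 - 12 = 64 - 32 ≡ 3; y = λ·(20 - 3) - 0 ≡ 20. → (3, 20)
6P: (3, 20) + (12, 23). λ = (23 - 20)/(12 - 3) ≡ 3/9 mod 29. 9⁻¹ ≡ 13 (mod 29) since 9·13 = 117 ≡ 1, so λ ≡ 10.
  x = λ² - 3 - 12 = 100 - 15 ≡ 27; y = λ·(3 - 27) - 20 ≡ 1. → (27, 1)
7P: (27, 1) + (12, 23). λ = (23 - 1)/(12 - 27) ≡ 22/14 mod 29. 14⁻¹ ≡ 27 (mod 29), so λ ≡ 14.
  x = λ² - 27 - 12 = 196 - 39 ≡ 12; y = λ·(27 - 12) - 1 ≡ 6. → (12, 6)
8P: (12, 6) + (12, 23): same x and y₁ ≡ -y₂, so the sum is ∞.
8P = ∞, so the order is 8.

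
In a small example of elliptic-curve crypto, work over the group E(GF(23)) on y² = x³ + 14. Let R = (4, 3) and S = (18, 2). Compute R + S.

(3, 15)

(4, 3) + (18, 2). λ = (2 - 3)/(18 - 4) ≡ 22/14 mod 23. 14⁻¹ ≡ 5 (mod 23), so λ ≡ 18.
  x = λ² - 4 - 18 = 324 - 22 ≡ 3; y = λ·(4 - 3) - 3 ≡ 15. → (3, 15)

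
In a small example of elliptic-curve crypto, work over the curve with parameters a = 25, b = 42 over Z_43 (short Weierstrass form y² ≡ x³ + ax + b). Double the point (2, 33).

tangent at (2, 33): λ = (3·2² + 25)/(2·33) ≡ 37/23. 23⁻¹ ≡ 15 (mod 43) since 23·15 = 345 ≡ 1, so λ ≡ 37·15 ≡ 39.
  x = λ² - 2 - 2 = 1521 - 4 ≡ 12; y = λ·(2 - 12) - 33 ≡ 7. → (12, 7)

(12, 7)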